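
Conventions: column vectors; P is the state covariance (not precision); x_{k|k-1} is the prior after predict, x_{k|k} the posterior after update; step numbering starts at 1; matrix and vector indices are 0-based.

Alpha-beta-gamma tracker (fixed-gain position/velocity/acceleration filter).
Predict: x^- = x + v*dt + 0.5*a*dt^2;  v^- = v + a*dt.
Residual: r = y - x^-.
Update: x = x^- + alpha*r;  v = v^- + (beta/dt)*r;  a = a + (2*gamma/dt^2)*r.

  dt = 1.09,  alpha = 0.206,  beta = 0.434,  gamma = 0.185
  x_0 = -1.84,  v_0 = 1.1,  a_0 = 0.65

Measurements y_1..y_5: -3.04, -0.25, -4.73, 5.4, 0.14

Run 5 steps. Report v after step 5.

v_post = 1.7818

step 1: x_pred=-0.2549  r=-2.7851  x^+=-0.8286  v^+=0.6996  a^+=-0.2174
step 2: x_pred=-0.1952  r=-0.0548  x^+=-0.2065  v^+=0.4408  a^+=-0.2344
step 3: x_pred=0.1348  r=-4.8648  x^+=-0.8674  v^+=-1.7517  a^+=-1.7494
step 4: x_pred=-3.8159  r=9.2159  x^+=-1.9174  v^+=0.0109  a^+=1.1206
step 5: x_pred=-1.2398  r=1.3798  x^+=-0.9556  v^+=1.7818  a^+=1.5503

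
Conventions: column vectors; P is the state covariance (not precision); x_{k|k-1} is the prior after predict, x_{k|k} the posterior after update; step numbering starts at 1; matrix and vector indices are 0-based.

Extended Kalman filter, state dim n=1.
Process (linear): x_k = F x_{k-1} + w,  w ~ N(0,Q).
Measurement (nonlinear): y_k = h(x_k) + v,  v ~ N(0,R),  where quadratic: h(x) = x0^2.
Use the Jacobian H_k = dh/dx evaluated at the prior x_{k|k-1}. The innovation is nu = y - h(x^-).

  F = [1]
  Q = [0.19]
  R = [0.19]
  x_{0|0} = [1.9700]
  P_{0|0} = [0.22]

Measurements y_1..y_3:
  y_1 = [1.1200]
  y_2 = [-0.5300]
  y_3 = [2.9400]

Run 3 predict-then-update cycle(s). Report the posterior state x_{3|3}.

x_post = [1.9355]

step 1: x^-=[1.9700]  P^-=[0.4100]  H_jac=[3.9400]  S=[6.5547]  K=[0.2465]  nu=[-2.7609]  x^+=[1.2896]  P^+=[0.0119]
step 2: x^-=[1.2896]  P^-=[0.2019]  H_jac=[2.5792]  S=[1.5329]  K=[0.3397]  nu=[-2.1930]  x^+=[0.5447]  P^+=[0.0250]
step 3: x^-=[0.5447]  P^-=[0.2150]  H_jac=[1.0894]  S=[0.4452]  K=[0.5262]  nu=[2.6433]  x^+=[1.9355]  P^+=[0.0918]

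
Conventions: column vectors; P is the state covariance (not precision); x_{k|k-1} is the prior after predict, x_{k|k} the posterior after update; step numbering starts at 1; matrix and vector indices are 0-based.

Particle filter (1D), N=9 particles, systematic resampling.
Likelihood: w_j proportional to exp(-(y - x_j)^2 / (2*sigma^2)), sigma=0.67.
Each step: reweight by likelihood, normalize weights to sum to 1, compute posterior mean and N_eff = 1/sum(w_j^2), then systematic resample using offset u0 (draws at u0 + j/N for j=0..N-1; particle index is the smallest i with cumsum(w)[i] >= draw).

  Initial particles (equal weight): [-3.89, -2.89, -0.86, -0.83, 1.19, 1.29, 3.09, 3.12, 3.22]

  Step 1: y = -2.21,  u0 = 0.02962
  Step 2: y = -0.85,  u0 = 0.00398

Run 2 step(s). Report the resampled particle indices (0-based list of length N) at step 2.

resampled_idx = [1, 7, 7, 7, 7, 8, 8, 8, 8]

step 1: w=[0.0484, 0.6699, 0.1473, 0.1344, 0.0000, 0.0000, 0.0000, 0.0000, 0.0000]  mean=-2.3625  Neff=2.0370  idx=[0, 1, 1, 1, 1, 1, 1, 2, 3]
step 2: w=[0.0000, 0.0047, 0.0047, 0.0047, 0.0047, 0.0047, 0.0047, 0.4859, 0.4858]  mean=-0.9029  Neff=2.1176  idx=[1, 7, 7, 7, 7, 8, 8, 8, 8]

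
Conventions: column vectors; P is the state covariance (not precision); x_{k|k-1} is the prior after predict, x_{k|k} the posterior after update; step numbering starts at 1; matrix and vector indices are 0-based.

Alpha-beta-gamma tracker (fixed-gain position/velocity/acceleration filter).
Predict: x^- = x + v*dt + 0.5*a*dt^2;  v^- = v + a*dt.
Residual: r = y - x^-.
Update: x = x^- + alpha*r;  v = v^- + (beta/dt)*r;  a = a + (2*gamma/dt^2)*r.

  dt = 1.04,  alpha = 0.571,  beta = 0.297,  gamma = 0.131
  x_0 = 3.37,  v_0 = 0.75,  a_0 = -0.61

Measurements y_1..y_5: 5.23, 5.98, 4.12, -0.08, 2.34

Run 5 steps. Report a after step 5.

step 1: x_pred=3.8201  r=1.4099  x^+=4.6252  v^+=0.5182  a^+=-0.2685
step 2: x_pred=5.0189  r=0.9611  x^+=5.5677  v^+=0.5135  a^+=-0.0357
step 3: x_pred=6.0824  r=-1.9624  x^+=4.9619  v^+=-0.0840  a^+=-0.5110
step 4: x_pred=4.5981  r=-4.6781  x^+=1.9269  v^+=-1.9515  a^+=-1.6442
step 5: x_pred=-0.9918  r=3.3318  x^+=0.9106  v^+=-2.7100  a^+=-0.8371

a_post = -0.8371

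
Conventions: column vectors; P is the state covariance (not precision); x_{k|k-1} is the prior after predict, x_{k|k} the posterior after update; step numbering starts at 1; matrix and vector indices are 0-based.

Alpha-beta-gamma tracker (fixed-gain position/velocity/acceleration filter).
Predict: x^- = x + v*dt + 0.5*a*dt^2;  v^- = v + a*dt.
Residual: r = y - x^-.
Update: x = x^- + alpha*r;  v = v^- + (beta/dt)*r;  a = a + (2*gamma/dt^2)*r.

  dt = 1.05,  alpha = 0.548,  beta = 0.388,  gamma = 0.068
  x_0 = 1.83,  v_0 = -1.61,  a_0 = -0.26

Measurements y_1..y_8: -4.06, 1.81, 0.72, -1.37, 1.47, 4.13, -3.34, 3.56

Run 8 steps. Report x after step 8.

step 1: x_pred=-0.0038  r=-4.0562  x^+=-2.2266  v^+=-3.3819  a^+=-0.7604
step 2: x_pred=-6.1967  r=8.0067  x^+=-1.8090  v^+=-1.2216  a^+=0.2273
step 3: x_pred=-2.9664  r=3.6864  x^+=-0.9462  v^+=0.3793  a^+=0.6821
step 4: x_pred=-0.1720  r=-1.1980  x^+=-0.8285  v^+=0.6528  a^+=0.5343
step 5: x_pred=0.1514  r=1.3186  x^+=0.8740  v^+=1.7010  a^+=0.6969
step 6: x_pred=3.0442  r=1.0858  x^+=3.6392  v^+=2.8340  a^+=0.8309
step 7: x_pred=7.0729  r=-10.4129  x^+=1.3666  v^+=-0.1414  a^+=-0.4536
step 8: x_pred=0.9681  r=2.5919  x^+=2.3884  v^+=0.3400  a^+=-0.1339

x_post = 2.3884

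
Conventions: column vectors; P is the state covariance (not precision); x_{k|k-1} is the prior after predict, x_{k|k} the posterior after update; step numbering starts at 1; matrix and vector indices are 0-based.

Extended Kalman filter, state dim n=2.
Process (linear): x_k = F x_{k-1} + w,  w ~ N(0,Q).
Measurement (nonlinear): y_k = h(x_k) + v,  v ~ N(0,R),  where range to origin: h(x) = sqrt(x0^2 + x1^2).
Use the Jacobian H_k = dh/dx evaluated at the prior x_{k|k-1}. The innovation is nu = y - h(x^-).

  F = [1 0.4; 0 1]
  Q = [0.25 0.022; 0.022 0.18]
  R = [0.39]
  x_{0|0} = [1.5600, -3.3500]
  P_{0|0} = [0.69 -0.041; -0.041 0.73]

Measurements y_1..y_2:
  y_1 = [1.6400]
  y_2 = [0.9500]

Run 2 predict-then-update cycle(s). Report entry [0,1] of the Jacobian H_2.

H_jac[0,1] = -0.9863

step 1: x^-=[0.2200, -3.3500]  P^-=[1.0240 0.2730; 0.2730 0.9100]  H_jac=[0.0655 -0.9979]  S=[1.2648]  K=[-0.1623; -0.7038]  nu=[-1.7172]  x^+=[0.4988, -2.1414]  P^+=[0.9907 0.1285; 0.1285 0.2835]
step 2: x^-=[-0.3578, -2.1414]  P^-=[1.3888 0.2639; 0.2639 0.4635]  H_jac=[-0.1648 -0.9863]  S=[0.9644]  K=[-0.5072; -0.5191]  nu=[-1.2211]  x^+=[0.2616, -1.5075]  P^+=[1.1407 0.0100; 0.0100 0.2036]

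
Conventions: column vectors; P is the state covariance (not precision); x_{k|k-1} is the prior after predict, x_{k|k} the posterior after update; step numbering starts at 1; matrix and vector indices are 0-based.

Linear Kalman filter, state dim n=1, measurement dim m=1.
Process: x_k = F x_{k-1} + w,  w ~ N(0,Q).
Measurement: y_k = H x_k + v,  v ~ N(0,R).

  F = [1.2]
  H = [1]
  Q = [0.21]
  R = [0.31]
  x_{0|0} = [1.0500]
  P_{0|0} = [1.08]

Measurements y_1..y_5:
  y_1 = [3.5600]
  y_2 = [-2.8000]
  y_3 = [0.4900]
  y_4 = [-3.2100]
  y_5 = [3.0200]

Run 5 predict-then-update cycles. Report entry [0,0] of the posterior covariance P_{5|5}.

P_post[0,0] = 0.1887

step 1: x^-=[1.2600]  P^-=[1.7652]  S=[2.0752]  K=[0.8506]  nu=[2.3000]  x^+=[3.2164]  P^+=[0.2637]
step 2: x^-=[3.8597]  P^-=[0.5897]  S=[0.8997]  K=[0.6554]  nu=[-6.6597]  x^+=[-0.5054]  P^+=[0.2032]
step 3: x^-=[-0.6065]  P^-=[0.5026]  S=[0.8126]  K=[0.6185]  nu=[1.0965]  x^+=[0.0717]  P^+=[0.1917]
step 4: x^-=[0.0861]  P^-=[0.4861]  S=[0.7961]  K=[0.6106]  nu=[-3.2961]  x^+=[-1.9265]  P^+=[0.1893]
step 5: x^-=[-2.3118]  P^-=[0.4826]  S=[0.7926]  K=[0.6089]  nu=[5.3318]  x^+=[0.9346]  P^+=[0.1887]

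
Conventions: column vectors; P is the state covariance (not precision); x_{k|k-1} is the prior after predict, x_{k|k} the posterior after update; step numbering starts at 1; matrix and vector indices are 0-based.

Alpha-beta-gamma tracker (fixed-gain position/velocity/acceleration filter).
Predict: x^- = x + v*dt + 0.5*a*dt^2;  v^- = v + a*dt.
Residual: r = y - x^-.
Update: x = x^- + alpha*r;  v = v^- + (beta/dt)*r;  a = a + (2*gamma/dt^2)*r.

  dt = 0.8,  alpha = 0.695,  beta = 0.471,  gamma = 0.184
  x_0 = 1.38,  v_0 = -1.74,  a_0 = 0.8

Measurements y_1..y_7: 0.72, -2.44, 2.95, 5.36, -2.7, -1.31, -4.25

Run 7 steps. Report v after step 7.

v_post = -6.4968

step 1: x_pred=0.2440  r=0.4760  x^+=0.5748  v^+=-0.8198  a^+=1.0737
step 2: x_pred=0.2626  r=-2.7026  x^+=-1.6157  v^+=-1.5520  a^+=-0.4803
step 3: x_pred=-3.0110  r=5.9610  x^+=1.1319  v^+=1.5733  a^+=2.9473
step 4: x_pred=3.3337  r=2.0263  x^+=4.7420  v^+=5.1241  a^+=4.1124
step 5: x_pred=10.1572  r=-12.8572  x^+=1.2215  v^+=0.8443  a^+=-3.2805
step 6: x_pred=0.8472  r=-2.1572  x^+=-0.6521  v^+=-3.0501  a^+=-4.5209
step 7: x_pred=-4.5388  r=0.2888  x^+=-4.3381  v^+=-6.4968  a^+=-4.3548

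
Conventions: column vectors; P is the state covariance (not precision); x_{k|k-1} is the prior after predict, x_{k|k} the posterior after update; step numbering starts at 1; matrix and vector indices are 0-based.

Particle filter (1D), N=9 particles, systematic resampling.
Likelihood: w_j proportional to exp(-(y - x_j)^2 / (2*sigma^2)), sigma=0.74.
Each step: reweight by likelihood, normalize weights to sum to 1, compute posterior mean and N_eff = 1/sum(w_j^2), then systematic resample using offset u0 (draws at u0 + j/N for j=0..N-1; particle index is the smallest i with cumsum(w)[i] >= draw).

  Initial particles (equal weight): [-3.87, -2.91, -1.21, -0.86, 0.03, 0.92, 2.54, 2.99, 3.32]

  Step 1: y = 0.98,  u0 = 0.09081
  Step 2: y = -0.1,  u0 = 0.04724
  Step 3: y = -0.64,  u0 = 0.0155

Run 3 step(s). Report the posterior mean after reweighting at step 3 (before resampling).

post_mean = 0.1809

step 1: w=[0.0000, 0.0000, 0.0077, 0.0278, 0.2685, 0.6102, 0.0664, 0.0153, 0.0041]  mean=0.7642  Neff=2.2226  idx=[4, 4, 5, 5, 5, 5, 5, 5, 6]
step 2: w=[0.2294, 0.2294, 0.0901, 0.0901, 0.0901, 0.0901, 0.0901, 0.0901, 0.0004]  mean=0.5122  Neff=6.4928  idx=[0, 0, 1, 1, 2, 3, 4, 6, 7]
step 3: w=[0.2076, 0.2076, 0.2076, 0.2076, 0.0339, 0.0339, 0.0339, 0.0339, 0.0339]  mean=0.1809  Neff=5.6126  idx=[0, 0, 1, 1, 2, 2, 3, 3, 6]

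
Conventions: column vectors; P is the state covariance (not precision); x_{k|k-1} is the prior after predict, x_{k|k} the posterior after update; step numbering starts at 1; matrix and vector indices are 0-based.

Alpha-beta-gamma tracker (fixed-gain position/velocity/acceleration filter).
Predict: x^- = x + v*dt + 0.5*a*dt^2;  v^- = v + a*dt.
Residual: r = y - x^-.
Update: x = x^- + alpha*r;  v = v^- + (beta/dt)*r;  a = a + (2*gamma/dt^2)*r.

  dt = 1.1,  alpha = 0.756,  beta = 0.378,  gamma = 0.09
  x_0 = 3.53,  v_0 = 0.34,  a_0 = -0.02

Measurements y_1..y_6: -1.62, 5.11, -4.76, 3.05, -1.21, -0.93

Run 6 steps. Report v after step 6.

v_post = -0.3223

step 1: x_pred=3.8919  r=-5.5119  x^+=-0.2751  v^+=-1.5761  a^+=-0.8400
step 2: x_pred=-2.5170  r=7.6270  x^+=3.2490  v^+=0.1209  a^+=0.2946
step 3: x_pred=3.5602  r=-8.3202  x^+=-2.7299  v^+=-2.4142  a^+=-0.9431
step 4: x_pred=-5.9560  r=9.0060  x^+=0.8525  v^+=-0.3568  a^+=0.3967
step 5: x_pred=0.7001  r=-1.9101  x^+=-0.7439  v^+=-0.5768  a^+=0.1125
step 6: x_pred=-1.3104  r=0.3804  x^+=-1.0228  v^+=-0.3223  a^+=0.1691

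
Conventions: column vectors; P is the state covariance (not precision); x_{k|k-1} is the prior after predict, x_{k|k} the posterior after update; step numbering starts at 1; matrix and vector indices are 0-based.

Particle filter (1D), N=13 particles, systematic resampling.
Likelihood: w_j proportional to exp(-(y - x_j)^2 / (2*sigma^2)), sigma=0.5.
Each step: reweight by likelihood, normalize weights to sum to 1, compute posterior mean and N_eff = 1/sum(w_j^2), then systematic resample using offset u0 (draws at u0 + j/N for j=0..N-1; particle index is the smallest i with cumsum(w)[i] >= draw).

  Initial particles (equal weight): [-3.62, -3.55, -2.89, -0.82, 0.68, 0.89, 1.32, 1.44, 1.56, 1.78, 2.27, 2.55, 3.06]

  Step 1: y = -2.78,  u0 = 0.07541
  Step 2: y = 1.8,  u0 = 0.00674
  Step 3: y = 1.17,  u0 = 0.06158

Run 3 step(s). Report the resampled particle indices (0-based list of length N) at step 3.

resampled_idx = [0, 1, 2, 3, 4, 5, 6, 7, 8, 9, 10, 11, 12]

step 1: w=[0.1598, 0.2002, 0.6397, 0.0003, 0.0000, 0.0000, 0.0000, 0.0000, 0.0000, 0.0000, 0.0000, 0.0000, 0.0000]  mean=-3.1382  Neff=2.1061  idx=[0, 0, 1, 1, 2, 2, 2, 2, 2, 2, 2, 2, 2]
step 2: w=[0.0000, 0.0000, 0.0000, 0.0000, 0.1111, 0.1111, 0.1111, 0.1111, 0.1111, 0.1111, 0.1111, 0.1111, 0.1111]  mean=-2.8900  Neff=9.0000  idx=[4, 4, 5, 6, 6, 7, 8, 8, 9, 10, 10, 11, 12]
step 3: w=[0.0769, 0.0769, 0.0769, 0.0769, 0.0769, 0.0769, 0.0769, 0.0769, 0.0769, 0.0769, 0.0769, 0.0769, 0.0769]  mean=-2.8900  Neff=13.0000  idx=[0, 1, 2, 3, 4, 5, 6, 7, 8, 9, 10, 11, 12]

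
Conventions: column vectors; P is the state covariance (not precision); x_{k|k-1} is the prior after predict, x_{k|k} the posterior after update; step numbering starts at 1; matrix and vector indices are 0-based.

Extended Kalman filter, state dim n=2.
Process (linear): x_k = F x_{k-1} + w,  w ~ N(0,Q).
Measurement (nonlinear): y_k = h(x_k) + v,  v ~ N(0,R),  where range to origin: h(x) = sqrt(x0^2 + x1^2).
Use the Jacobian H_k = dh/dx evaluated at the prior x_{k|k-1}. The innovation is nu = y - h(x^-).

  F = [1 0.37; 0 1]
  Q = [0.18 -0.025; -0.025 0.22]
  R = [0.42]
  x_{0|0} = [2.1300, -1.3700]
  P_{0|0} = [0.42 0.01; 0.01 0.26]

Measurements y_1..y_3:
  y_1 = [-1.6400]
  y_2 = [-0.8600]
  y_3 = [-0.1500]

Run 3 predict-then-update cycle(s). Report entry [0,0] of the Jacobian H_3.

H_jac[0,0] = 0.8773

step 1: x^-=[1.6231, -1.3700]  P^-=[0.6430 0.0812; 0.0812 0.4800]  H_jac=[0.7642 -0.6450]  S=[0.9151]  K=[0.4797; -0.2705]  nu=[-3.7640]  x^+=[-0.1825, -0.3518]  P^+=[0.4324 0.2000; 0.2000 0.4130]
step 2: x^-=[-0.3126, -0.3518]  P^-=[0.8169 0.3278; 0.3278 0.6330]  H_jac=[-0.6643 -0.7475]  S=[1.4597]  K=[-0.5396; -0.4733]  nu=[-1.3306]  x^+=[0.4054, 0.2780]  P^+=[0.3919 -0.0451; -0.0451 0.3060]
step 3: x^-=[0.5083, 0.2780]  P^-=[0.5804 0.0432; 0.0432 0.5260]  H_jac=[0.8773 0.4799]  S=[1.0242]  K=[0.5174; 0.2834]  nu=[-0.7294]  x^+=[0.1309, 0.0713]  P^+=[0.3062 -0.1070; -0.1070 0.4437]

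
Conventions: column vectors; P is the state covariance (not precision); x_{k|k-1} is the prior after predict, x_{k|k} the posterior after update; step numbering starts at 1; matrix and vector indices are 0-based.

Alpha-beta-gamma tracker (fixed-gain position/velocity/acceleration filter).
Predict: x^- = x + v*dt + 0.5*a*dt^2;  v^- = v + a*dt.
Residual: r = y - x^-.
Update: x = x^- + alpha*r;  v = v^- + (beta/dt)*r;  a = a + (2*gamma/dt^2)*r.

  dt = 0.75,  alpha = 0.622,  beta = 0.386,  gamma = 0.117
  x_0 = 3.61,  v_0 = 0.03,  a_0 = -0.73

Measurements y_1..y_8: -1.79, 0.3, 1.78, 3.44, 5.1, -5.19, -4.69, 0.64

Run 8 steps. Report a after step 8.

a_post = -0.7757

step 1: x_pred=3.4272  r=-5.2172  x^+=0.1821  v^+=-3.2026  a^+=-2.9003
step 2: x_pred=-3.0356  r=3.3356  x^+=-0.9609  v^+=-3.6612  a^+=-1.5127
step 3: x_pred=-4.1322  r=5.9122  x^+=-0.4548  v^+=-1.7529  a^+=0.9467
step 4: x_pred=-1.5032  r=4.9432  x^+=1.5715  v^+=1.5012  a^+=3.0031
step 5: x_pred=3.5420  r=1.5580  x^+=4.5111  v^+=4.5554  a^+=3.6512
step 6: x_pred=8.9545  r=-14.1445  x^+=0.1566  v^+=0.0141  a^+=-2.2329
step 7: x_pred=-0.4608  r=-4.2292  x^+=-3.0914  v^+=-3.8372  a^+=-3.9923
step 8: x_pred=-7.0921  r=7.7321  x^+=-2.2827  v^+=-2.8520  a^+=-0.7757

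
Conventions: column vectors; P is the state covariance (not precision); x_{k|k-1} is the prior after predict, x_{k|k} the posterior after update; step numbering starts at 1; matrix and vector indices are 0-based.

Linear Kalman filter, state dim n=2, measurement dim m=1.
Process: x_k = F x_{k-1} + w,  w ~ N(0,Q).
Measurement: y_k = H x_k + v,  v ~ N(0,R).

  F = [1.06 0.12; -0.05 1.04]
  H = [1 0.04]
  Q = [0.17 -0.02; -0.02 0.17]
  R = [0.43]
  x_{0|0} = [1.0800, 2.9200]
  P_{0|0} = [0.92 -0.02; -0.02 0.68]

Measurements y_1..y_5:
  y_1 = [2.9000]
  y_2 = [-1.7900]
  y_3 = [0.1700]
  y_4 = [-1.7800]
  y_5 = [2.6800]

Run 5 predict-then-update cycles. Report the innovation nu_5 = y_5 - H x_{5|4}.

step 1: x^-=[1.4952, 2.9828]  P^-=[1.2084 -0.0058; -0.0058 0.9099]  S=[1.6394]  K=[0.7370; 0.0186]  nu=[1.2855]  x^+=[2.4426, 3.0068]  P^+=[0.3180 -0.0284; -0.0284 0.9093]
step 2: x^-=[2.9499, 3.0049]  P^-=[0.5332 0.0455; 0.0455 1.1572]  S=[0.9687]  K=[0.5523; 0.0948]  nu=[-4.8601]  x^+=[0.2656, 2.5442]  P^+=[0.2377 -0.0052; -0.0052 1.1485]
step 3: x^-=[0.5868, 2.6327]  P^-=[0.4523 0.1051; 0.1051 1.4134]  S=[0.8930]  K=[0.5112; 0.1810]  nu=[-0.5221]  x^+=[0.3199, 2.5382]  P^+=[0.2189 0.0224; 0.0224 1.3841]
step 4: x^-=[0.6437, 2.6237]  P^-=[0.4416 0.1658; 0.1658 1.6653]  S=[0.8876]  K=[0.5051; 0.2618]  nu=[-2.5286]  x^+=[-0.6334, 1.9617]  P^+=[0.2152 0.0484; 0.0484 1.6045]
step 5: x^-=[-0.4360, 2.0719]  P^-=[0.4473 0.2219; 0.2219 1.9009]  S=[0.8980]  K=[0.5079; 0.3318]  nu=[3.0331]  x^+=[1.1046, 3.0781]  P^+=[0.2156 0.0706; 0.0706 1.8021]

innov = [3.0331]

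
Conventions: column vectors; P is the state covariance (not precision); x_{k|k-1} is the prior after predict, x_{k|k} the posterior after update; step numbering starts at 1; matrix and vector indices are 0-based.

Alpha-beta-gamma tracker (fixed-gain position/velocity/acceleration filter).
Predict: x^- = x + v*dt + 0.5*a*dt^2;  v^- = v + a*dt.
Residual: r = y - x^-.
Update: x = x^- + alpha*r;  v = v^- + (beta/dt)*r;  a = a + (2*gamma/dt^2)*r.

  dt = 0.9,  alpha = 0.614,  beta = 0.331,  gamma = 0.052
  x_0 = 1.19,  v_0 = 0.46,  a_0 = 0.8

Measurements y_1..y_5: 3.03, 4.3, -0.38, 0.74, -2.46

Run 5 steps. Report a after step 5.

step 1: x_pred=1.9280  r=1.1020  x^+=2.6046  v^+=1.5853  a^+=0.9415
step 2: x_pred=4.4127  r=-0.1127  x^+=4.3435  v^+=2.3912  a^+=0.9270
step 3: x_pred=6.8710  r=-7.2510  x^+=2.4189  v^+=0.5587  a^+=-0.0040
step 4: x_pred=2.9202  r=-2.1802  x^+=1.5815  v^+=-0.2466  a^+=-0.2839
step 5: x_pred=1.2446  r=-3.7046  x^+=-1.0300  v^+=-1.8646  a^+=-0.7595

a_post = -0.7595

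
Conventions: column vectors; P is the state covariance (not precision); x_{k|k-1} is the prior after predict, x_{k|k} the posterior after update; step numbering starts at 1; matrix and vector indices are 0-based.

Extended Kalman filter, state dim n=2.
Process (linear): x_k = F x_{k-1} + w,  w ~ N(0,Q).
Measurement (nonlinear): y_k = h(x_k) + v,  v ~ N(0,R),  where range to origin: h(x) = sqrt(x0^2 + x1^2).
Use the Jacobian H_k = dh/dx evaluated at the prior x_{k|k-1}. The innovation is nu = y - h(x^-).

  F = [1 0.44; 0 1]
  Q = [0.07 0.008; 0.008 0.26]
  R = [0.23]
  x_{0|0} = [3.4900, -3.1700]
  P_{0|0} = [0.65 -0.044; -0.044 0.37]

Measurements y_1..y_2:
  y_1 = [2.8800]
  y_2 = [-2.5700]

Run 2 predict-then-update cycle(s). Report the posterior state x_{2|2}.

step 1: x^-=[2.0952, -3.1700]  P^-=[0.7529 0.1268; 0.1268 0.6300]  H_jac=[0.5514 -0.8342]  S=[0.7807]  K=[0.3963; -0.5836]  nu=[-0.9198]  x^+=[1.7307, -2.6331]  P^+=[0.6303 0.3074; 0.3074 0.3641]
step 2: x^-=[0.5721, -2.6331]  P^-=[1.0413 0.4755; 0.4755 0.6241]  H_jac=[0.2123 -0.9772]  S=[0.6755]  K=[-0.3606; -0.7533]  nu=[-5.2646]  x^+=[2.4707, 1.3325]  P^+=[0.9534 0.2920; 0.2920 0.2407]

x_post = [2.4707, 1.3325]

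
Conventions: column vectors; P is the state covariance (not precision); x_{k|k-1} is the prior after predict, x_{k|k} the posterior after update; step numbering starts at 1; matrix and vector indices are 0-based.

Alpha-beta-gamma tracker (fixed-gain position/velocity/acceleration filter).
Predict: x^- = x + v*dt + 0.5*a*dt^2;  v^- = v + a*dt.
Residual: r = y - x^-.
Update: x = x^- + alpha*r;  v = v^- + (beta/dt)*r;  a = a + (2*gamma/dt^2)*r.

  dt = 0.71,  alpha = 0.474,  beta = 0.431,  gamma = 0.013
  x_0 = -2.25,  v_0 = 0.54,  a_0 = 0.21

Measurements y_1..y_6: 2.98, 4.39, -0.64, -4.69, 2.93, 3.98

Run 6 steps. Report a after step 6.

a_post = 0.2932

step 1: x_pred=-1.8137  r=4.7937  x^+=0.4585  v^+=3.5991  a^+=0.4572
step 2: x_pred=3.1291  r=1.2609  x^+=3.7268  v^+=4.6891  a^+=0.5223
step 3: x_pred=7.1877  r=-7.8277  x^+=3.4774  v^+=0.3082  a^+=0.1185
step 4: x_pred=3.7261  r=-8.4161  x^+=-0.2632  v^+=-4.7165  a^+=-0.3155
step 5: x_pred=-3.6914  r=6.6214  x^+=-0.5529  v^+=-0.9211  a^+=0.0260
step 6: x_pred=-1.2003  r=5.1803  x^+=1.2552  v^+=2.2420  a^+=0.2932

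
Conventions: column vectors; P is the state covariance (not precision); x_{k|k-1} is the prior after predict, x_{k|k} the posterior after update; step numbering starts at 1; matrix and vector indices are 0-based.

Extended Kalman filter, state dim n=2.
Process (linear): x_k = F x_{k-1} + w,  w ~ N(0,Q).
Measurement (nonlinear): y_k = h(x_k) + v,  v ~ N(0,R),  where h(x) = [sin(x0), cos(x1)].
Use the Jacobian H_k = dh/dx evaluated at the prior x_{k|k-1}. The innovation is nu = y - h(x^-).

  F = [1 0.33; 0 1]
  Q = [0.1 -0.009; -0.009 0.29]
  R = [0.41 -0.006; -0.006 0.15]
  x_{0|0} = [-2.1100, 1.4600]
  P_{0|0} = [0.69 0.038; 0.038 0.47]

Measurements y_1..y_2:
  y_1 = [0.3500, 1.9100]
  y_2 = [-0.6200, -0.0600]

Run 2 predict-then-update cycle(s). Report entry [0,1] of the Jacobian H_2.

H_jac[0,1] = 0.0000

step 1: x^-=[-1.6282, 1.4600]  P^-=[0.8663 0.1841; 0.1841 0.7600]  H_jac=[-0.0574 0.0000; 0.0000 -0.9939]  S=[0.4129 0.0045; 0.0045 0.9007]  K=[-0.1182 -0.2026; -0.0164 -0.8385]  nu=[1.3484, 1.7994]  x^+=[-2.1520, -0.0710]  P^+=[0.8233 0.0299; 0.0299 0.1265]
step 2: x^-=[-2.1755, -0.0710]  P^-=[0.9568 0.0626; 0.0626 0.4165]  H_jac=[-0.5685 0.0000; 0.0000 0.0710]  S=[0.7192 -0.0085; -0.0085 0.1521]  K=[-0.7564 -0.0132; -0.0472 0.1917]  nu=[0.2027, -1.0575]  x^+=[-2.3148, -0.2833]  P^+=[0.5454 0.0361; 0.0361 0.4091]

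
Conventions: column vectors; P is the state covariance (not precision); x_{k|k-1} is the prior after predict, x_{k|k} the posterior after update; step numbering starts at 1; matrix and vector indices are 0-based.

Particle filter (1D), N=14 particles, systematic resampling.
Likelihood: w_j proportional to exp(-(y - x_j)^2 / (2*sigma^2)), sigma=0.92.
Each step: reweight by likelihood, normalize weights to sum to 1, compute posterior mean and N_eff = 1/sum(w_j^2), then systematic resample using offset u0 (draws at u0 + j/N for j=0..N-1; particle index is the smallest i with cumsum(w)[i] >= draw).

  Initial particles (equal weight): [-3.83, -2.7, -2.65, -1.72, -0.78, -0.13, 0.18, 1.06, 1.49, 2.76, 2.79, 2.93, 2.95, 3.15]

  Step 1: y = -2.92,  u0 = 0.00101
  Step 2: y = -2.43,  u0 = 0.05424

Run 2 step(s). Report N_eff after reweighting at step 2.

N_eff = 12.6281

step 1: w=[0.2010, 0.3186, 0.3140, 0.1400, 0.0219, 0.0033, 0.0011, 0.0000, 0.0000, 0.0000, 0.0000, 0.0000, 0.0000, 0.0000]  mean=-2.7203  Neff=3.8372  idx=[0, 0, 0, 1, 1, 1, 1, 1, 2, 2, 2, 2, 3, 3]
step 2: w=[0.0283, 0.0283, 0.0283, 0.0863, 0.0863, 0.0863, 0.0863, 0.0863, 0.0875, 0.0875, 0.0875, 0.0875, 0.0669, 0.0669]  mean=-2.6474  Neff=12.6281  idx=[1, 3, 4, 5, 5, 6, 7, 8, 9, 10, 10, 11, 12, 13]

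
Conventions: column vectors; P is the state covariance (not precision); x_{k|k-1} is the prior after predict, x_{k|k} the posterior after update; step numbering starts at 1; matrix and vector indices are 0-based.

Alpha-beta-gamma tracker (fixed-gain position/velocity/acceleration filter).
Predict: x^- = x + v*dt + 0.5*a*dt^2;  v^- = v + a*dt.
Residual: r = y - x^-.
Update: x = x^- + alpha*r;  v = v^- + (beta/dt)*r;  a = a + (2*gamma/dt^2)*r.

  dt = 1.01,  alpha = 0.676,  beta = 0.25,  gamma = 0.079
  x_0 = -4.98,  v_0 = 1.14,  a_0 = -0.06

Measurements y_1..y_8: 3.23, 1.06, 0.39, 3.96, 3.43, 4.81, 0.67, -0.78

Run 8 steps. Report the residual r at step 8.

step 1: x_pred=-3.8592  r=7.0892  x^+=0.9331  v^+=2.8342  a^+=1.0380
step 2: x_pred=4.3250  r=-3.2650  x^+=2.1179  v^+=3.0744  a^+=0.5323
step 3: x_pred=5.4945  r=-5.1045  x^+=2.0439  v^+=2.3485  a^+=-0.2583
step 4: x_pred=4.2841  r=-0.3241  x^+=4.0650  v^+=2.0074  a^+=-0.3085
step 5: x_pred=5.9351  r=-2.5051  x^+=4.2417  v^+=1.0757  a^+=-0.6965
step 6: x_pred=4.9729  r=-0.1629  x^+=4.8628  v^+=0.3319  a^+=-0.7218
step 7: x_pred=4.8299  r=-4.1599  x^+=2.0178  v^+=-1.4267  a^+=-1.3661
step 8: x_pred=-0.1199  r=-0.6601  x^+=-0.5661  v^+=-2.9698  a^+=-1.4683

resid = -0.6601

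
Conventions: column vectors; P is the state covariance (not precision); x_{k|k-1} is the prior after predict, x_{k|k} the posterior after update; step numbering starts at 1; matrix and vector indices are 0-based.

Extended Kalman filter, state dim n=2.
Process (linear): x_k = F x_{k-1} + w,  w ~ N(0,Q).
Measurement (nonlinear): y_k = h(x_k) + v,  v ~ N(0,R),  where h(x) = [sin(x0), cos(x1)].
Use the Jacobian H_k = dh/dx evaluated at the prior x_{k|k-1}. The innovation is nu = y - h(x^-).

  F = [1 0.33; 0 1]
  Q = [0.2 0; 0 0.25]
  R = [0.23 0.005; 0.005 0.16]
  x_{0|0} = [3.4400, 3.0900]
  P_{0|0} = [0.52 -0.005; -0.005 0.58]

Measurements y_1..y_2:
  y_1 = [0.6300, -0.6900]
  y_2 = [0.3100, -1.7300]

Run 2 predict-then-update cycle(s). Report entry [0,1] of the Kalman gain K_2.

K[0,1] = -0.2602

step 1: x^-=[4.4597, 3.0900]  P^-=[0.7799 0.1864; 0.1864 0.8300]  H_jac=[-0.2500 0.0000; 0.0000 -0.0516]  S=[0.2787 0.0074; 0.0074 0.1622]  K=[-0.6987 -0.0274; -0.1604 -0.2566]  nu=[1.5982, 0.3087]  x^+=[3.3345, 2.7545]  P^+=[0.6434 0.1527; 0.1527 0.8115]
step 2: x^-=[4.2435, 2.7545]  P^-=[1.0325 0.4205; 0.4205 1.0615]  H_jac=[-0.4519 0.0000; 0.0000 -0.3775]  S=[0.4409 0.0767; 0.0767 0.3113]  K=[-1.0131 -0.2602; -0.2162 -1.2341]  nu=[1.2021, -0.8040]  x^+=[3.2349, 3.4868]  P^+=[0.5185 0.1237; 0.1237 0.5259]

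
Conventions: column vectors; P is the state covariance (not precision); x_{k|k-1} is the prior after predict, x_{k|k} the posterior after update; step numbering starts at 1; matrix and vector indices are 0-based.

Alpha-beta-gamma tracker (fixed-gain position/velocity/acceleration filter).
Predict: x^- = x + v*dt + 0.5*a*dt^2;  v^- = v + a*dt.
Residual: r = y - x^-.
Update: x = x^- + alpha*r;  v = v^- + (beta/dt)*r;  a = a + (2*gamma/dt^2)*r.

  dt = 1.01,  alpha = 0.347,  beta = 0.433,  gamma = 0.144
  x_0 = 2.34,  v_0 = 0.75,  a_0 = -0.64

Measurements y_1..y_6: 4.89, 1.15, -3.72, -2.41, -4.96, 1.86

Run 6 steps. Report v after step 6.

v_post = 1.5740

step 1: x_pred=2.7711  r=2.1189  x^+=3.5063  v^+=1.0120  a^+=-0.0418
step 2: x_pred=4.5072  r=-3.3572  x^+=3.3422  v^+=-0.4694  a^+=-0.9896
step 3: x_pred=2.3634  r=-6.0834  x^+=0.2524  v^+=-4.0769  a^+=-2.7071
step 4: x_pred=-5.2460  r=2.8360  x^+=-4.2619  v^+=-5.5952  a^+=-1.9064
step 5: x_pred=-10.8855  r=5.9255  x^+=-8.8293  v^+=-4.9804  a^+=-0.2335
step 6: x_pred=-13.9786  r=15.8386  x^+=-8.4826  v^+=1.5740  a^+=4.2381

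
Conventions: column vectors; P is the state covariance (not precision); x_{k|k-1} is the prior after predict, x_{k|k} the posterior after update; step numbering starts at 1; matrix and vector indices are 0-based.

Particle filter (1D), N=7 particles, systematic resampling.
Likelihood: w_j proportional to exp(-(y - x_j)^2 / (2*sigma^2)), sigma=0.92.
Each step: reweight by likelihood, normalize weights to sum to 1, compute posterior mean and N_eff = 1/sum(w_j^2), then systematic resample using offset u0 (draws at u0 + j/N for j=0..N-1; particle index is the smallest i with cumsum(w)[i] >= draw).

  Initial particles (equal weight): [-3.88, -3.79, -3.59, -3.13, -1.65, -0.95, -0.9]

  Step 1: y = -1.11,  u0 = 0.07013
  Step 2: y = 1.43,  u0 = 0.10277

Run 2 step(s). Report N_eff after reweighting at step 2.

step 1: w=[0.0037, 0.0049, 0.0090, 0.0305, 0.2861, 0.3348, 0.3311]  mean=-1.2485  Neff=3.2830  idx=[4, 4, 5, 5, 5, 6, 6]
step 2: w=[0.0190, 0.0190, 0.1816, 0.1816, 0.1816, 0.2087, 0.2087]  mean=-0.9557  Neff=5.3562  idx=[2, 3, 3, 4, 5, 6, 6]

N_eff = 5.3562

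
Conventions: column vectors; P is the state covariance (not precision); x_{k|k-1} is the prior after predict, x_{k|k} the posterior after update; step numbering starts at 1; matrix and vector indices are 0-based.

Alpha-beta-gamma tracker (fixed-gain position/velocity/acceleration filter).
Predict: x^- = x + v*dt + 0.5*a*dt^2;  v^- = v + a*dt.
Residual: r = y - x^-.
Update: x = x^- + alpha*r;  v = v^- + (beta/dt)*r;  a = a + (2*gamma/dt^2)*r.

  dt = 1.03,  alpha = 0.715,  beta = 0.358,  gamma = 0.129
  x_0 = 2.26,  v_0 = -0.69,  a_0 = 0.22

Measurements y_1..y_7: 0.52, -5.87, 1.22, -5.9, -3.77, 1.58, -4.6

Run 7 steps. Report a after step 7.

a_post = 0.3602

step 1: x_pred=1.6660  r=-1.1460  x^+=0.8466  v^+=-0.8617  a^+=-0.0587
step 2: x_pred=-0.0721  r=-5.7979  x^+=-4.2176  v^+=-2.9374  a^+=-1.4687
step 3: x_pred=-8.0222  r=9.2422  x^+=-1.4140  v^+=-1.2378  a^+=0.7789
step 4: x_pred=-2.2758  r=-3.6242  x^+=-4.8671  v^+=-1.6952  a^+=-0.1025
step 5: x_pred=-6.6675  r=2.8975  x^+=-4.5958  v^+=-0.7936  a^+=0.6022
step 6: x_pred=-5.0938  r=6.6738  x^+=-0.3220  v^+=2.1462  a^+=2.2252
step 7: x_pred=3.0689  r=-7.6689  x^+=-2.4144  v^+=1.7727  a^+=0.3602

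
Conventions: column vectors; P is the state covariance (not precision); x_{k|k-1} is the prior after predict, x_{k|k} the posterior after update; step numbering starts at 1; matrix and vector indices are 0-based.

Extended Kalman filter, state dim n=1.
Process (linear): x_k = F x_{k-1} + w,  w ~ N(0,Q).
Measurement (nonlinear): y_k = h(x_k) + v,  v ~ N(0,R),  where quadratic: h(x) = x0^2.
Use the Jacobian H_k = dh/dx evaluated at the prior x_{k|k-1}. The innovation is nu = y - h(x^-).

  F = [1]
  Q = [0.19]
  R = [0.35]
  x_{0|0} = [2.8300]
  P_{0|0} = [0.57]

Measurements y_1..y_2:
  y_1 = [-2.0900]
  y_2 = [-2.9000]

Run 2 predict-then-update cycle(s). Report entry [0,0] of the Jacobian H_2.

H_jac[0,0] = 2.1421

step 1: x^-=[2.8300]  P^-=[0.7600]  H_jac=[5.6600]  S=[24.6971]  K=[0.1742]  nu=[-10.0989]  x^+=[1.0710]  P^+=[0.0108]
step 2: x^-=[1.0710]  P^-=[0.2008]  H_jac=[2.1421]  S=[1.2712]  K=[0.3383]  nu=[-4.0471]  x^+=[-0.2981]  P^+=[0.0553]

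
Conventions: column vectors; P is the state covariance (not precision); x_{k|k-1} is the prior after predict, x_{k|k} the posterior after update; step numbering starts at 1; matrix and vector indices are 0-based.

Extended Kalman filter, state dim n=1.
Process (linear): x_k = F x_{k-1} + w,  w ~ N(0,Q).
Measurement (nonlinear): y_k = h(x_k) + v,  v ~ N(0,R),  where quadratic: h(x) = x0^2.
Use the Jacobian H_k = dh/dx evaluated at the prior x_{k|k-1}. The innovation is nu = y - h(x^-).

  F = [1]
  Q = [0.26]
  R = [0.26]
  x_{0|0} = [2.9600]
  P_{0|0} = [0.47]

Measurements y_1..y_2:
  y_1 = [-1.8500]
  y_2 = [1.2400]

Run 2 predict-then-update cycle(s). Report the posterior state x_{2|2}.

step 1: x^-=[2.9600]  P^-=[0.7300]  H_jac=[5.9200]  S=[25.8439]  K=[0.1672]  nu=[-10.6116]  x^+=[1.1855]  P^+=[0.0073]
step 2: x^-=[1.1855]  P^-=[0.2673]  H_jac=[2.3711]  S=[1.7630]  K=[0.3596]  nu=[-0.1655]  x^+=[1.1260]  P^+=[0.0394]

x_post = [1.1260]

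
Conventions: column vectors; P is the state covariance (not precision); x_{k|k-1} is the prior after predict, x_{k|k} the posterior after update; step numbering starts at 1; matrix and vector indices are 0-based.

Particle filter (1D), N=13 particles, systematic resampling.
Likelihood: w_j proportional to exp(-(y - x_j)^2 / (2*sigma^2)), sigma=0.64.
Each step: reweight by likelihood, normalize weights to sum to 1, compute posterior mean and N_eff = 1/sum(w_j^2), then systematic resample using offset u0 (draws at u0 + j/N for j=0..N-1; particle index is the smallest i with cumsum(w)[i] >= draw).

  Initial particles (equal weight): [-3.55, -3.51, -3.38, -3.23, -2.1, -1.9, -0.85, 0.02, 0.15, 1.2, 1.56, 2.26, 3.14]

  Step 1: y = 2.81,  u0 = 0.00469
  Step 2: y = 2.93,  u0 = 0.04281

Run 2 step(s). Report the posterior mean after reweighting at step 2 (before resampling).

post_mean = 2.8236

step 1: w=[0.0000, 0.0000, 0.0000, 0.0000, 0.0000, 0.0000, 0.0000, 0.0000, 0.0001, 0.0240, 0.0845, 0.3933, 0.4981]  mean=2.6134  Neff=2.4363  idx=[9, 10, 11, 11, 11, 11, 11, 12, 12, 12, 12, 12, 12]
step 2: w=[0.0030, 0.0116, 0.0664, 0.0664, 0.0664, 0.0664, 0.0664, 0.1089, 0.1089, 0.1089, 0.1089, 0.1089, 0.1089]  mean=2.8236  Neff=10.7143  idx=[2, 3, 4, 5, 7, 7, 8, 9, 9, 10, 11, 11, 12]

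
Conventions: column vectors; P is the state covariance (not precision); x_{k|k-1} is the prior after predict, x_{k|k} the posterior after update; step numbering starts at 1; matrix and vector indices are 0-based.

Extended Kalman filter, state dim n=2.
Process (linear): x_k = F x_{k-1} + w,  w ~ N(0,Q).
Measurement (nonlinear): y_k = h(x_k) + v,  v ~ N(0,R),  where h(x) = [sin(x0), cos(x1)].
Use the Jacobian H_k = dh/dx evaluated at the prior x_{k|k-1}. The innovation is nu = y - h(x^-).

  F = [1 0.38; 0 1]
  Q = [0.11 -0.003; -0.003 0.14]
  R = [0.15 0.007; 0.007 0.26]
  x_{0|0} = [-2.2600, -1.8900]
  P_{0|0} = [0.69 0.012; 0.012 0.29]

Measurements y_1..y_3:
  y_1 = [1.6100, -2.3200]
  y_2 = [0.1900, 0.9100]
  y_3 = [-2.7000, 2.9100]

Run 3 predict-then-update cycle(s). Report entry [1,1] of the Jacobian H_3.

step 1: x^-=[-2.9782, -1.8900]  P^-=[0.8510 0.1192; 0.1192 0.4300]  H_jac=[-0.9867 0.0000; 0.0000 0.9495]  S=[0.9785 -0.1047; -0.1047 0.6477]  K=[-0.8542 0.0367; -0.0537 0.6217]  nu=[1.7727, -2.0062]  x^+=[-4.5660, -3.2325]  P^+=[0.1296 0.0038; 0.0038 0.1699]
step 2: x^-=[-5.7944, -3.2325]  P^-=[0.2670 0.0653; 0.0653 0.3099]  H_jac=[0.8829 0.0000; 0.0000 -0.0907]  S=[0.3581 0.0018; 0.0018 0.2626]  K=[0.6583 -0.0270; 0.1615 -0.1082]  nu=[-0.2796, 1.9059]  x^+=[-6.0299, -3.4838]  P^+=[0.1116 0.0266; 0.0266 0.2975]
step 3: x^-=[-7.3537, -3.4838]  P^-=[0.2848 0.1366; 0.1366 0.4375]  H_jac=[0.4796 0.0000; 0.0000 -0.3356]  S=[0.2155 -0.0150; -0.0150 0.3093]  K=[0.6256 -0.1179; 0.2720 -0.4615]  nu=[-1.8225, 3.8520]  x^+=[-8.9482, -5.7573]  P^+=[0.1939 0.0783; 0.0783 0.3519]

H_jac[1,1] = -0.3356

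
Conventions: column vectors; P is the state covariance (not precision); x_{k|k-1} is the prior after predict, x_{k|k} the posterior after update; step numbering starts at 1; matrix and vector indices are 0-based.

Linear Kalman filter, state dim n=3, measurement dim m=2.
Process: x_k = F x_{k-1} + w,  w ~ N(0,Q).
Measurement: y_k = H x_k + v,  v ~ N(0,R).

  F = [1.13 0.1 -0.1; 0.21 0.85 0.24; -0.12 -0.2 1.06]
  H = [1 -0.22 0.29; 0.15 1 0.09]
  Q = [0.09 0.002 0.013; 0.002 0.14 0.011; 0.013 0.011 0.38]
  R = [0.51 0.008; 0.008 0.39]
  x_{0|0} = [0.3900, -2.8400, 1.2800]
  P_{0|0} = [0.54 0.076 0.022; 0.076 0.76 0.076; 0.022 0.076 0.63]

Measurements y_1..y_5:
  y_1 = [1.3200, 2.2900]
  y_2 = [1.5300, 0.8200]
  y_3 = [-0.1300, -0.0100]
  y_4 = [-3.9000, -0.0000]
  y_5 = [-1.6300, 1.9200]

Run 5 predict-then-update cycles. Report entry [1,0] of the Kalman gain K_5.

step 1: x^-=[0.0287, -2.0249, 1.8780]  P^-=[0.8041 0.2551 -0.1241; 0.2551 0.8096 0.0866; -0.1241 0.0866 1.0919]  S=[1.2499 0.2325; 0.2325 1.3153]  K=[0.5357 0.1824; -0.0407 0.6577; 0.1192 0.1053]  nu=[0.3012, 4.1416]  x^+=[0.9457, 0.6868, 2.3502]  P^+=[0.3562 0.0443 -0.2474; 0.0443 0.2510 -0.0157; -0.2474 -0.0157 1.0537]
step 2: x^-=[0.9023, 1.3465, 2.2403]  P^-=[0.6241 0.0651 -0.4638; 0.0651 0.3822 0.1597; -0.4638 0.1597 1.6508]  S=[0.9734 0.1048; 0.1048 0.8353]  K=[0.4796 0.0798; -0.0246 0.4895; -0.0522 0.2923]  nu=[0.2742, -0.8634]  x^+=[0.9649, 0.9171, 1.9736]  P^+=[0.3868 0.0195 -0.4732; 0.0195 0.1840 0.0424; -0.4732 0.0424 1.5799]
step 3: x^-=[0.9847, 1.4558, 1.7928]  P^-=[0.7120 -0.0303 -0.7823; -0.0303 0.3575 0.3135; -0.7823 0.3135 2.2715]  S=[0.9499 0.0464; 0.0464 0.8082]  K=[0.5188 -0.0222; -0.0421 0.4741; -0.2276 0.5088]  nu=[-1.3143, -1.7748]  x^+=[0.3423, 0.6697, 1.1890]  P^+=[0.4570 -0.0125 -0.6735; -0.0125 0.1760 0.1155; -0.6735 0.1155 2.0238]
step 4: x^-=[0.3348, 0.9265, 1.0853]  P^-=[0.8426 -0.1109 -1.0643; -0.1109 0.3787 0.4542; -1.0643 0.4542 2.7894]  S=[0.9791 -0.0028; -0.0028 0.8300]  K=[0.5700 -0.0949; -0.0625 0.4853; -0.3610 0.6562]  nu=[-4.3457, -1.0744]  x^+=[-2.0404, 0.6768, 1.9494]  P^+=[0.5167 -0.0371 -0.8100; -0.0371 0.1793 0.1672; -0.8100 0.1672 2.3031]
step 5: x^-=[-2.4329, 0.6146, 2.1758]  P^-=[0.9459 -0.1647 -1.2548; -0.1647 0.3983 0.5444; -1.2548 0.5444 3.1158]  S=[1.0124 -0.0361; -0.0361 0.8496]  K=[0.6059 -0.1340; -0.0756 0.4942; -0.4392 0.7307]  nu=[0.3072, 1.4745]  x^+=[-2.4444, 1.3201, 3.1184]  P^+=[0.5531 -0.0508 -0.8841; -0.0508 0.1823 0.1941; -0.8841 0.1941 2.4437]

K[1,0] = -0.0756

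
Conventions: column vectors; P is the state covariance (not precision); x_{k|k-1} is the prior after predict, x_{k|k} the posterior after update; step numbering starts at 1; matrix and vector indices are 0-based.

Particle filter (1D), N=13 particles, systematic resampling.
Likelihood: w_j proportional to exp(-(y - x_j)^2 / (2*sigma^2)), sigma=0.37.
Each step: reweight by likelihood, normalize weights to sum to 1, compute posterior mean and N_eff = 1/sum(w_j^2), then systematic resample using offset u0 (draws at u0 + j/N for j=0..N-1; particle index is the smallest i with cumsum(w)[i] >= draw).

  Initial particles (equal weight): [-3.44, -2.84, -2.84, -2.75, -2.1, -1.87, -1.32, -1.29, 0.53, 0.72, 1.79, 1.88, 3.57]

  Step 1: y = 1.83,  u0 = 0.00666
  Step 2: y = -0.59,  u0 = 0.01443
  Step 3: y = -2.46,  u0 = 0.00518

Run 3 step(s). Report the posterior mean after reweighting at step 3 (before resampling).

post_mean = 1.7910

step 1: w=[0.0000, 0.0000, 0.0000, 0.0000, 0.0000, 0.0000, 0.0000, 0.0000, 0.0010, 0.0056, 0.4975, 0.4959, 0.0000]  mean=1.8274  Neff=2.0266  idx=[10, 10, 10, 10, 10, 10, 10, 11, 11, 11, 11, 11, 11]
step 2: w=[0.1217, 0.1217, 0.1217, 0.1217, 0.1217, 0.1217, 0.1217, 0.0247, 0.0247, 0.0247, 0.0247, 0.0247, 0.0247]  mean=1.8033  Neff=9.3195  idx=[0, 0, 1, 2, 2, 3, 3, 4, 5, 5, 6, 7, 10]
step 3: w=[0.0899, 0.0899, 0.0899, 0.0899, 0.0899, 0.0899, 0.0899, 0.0899, 0.0899, 0.0899, 0.0899, 0.0053, 0.0053]  mean=1.7910  Neff=11.2316  idx=[0, 0, 1, 2, 3, 4, 5, 6, 6, 7, 8, 9, 10]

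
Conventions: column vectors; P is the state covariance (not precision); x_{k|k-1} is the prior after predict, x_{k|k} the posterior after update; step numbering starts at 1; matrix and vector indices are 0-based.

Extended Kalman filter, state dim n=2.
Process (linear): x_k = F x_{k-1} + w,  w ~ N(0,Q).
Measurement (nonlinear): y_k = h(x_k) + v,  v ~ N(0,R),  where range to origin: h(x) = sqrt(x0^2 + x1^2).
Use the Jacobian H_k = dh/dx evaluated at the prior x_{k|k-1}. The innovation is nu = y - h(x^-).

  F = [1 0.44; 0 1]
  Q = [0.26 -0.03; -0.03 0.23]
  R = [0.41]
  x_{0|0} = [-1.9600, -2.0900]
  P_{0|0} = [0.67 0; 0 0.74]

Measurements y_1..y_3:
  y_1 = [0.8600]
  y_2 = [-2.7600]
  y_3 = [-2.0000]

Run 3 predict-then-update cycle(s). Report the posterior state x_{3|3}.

x_post = [-0.3362, -0.9102]

step 1: x^-=[-2.8796, -2.0900]  P^-=[1.0733 0.2956; 0.2956 0.9700]  H_jac=[-0.8093 -0.5874]  S=[1.7287]  K=[-0.6029; -0.4680]  nu=[-2.6981]  x^+=[-1.2529, -0.8273]  P^+=[0.4449 -0.1921; -0.1921 0.5914]
step 2: x^-=[-1.6169, -0.8273]  P^-=[0.6503 0.0381; 0.0381 0.8214]  H_jac=[-0.8902 -0.4555]  S=[1.1267]  K=[-0.5292; -0.3622]  nu=[-4.5763]  x^+=[0.8050, 0.8300]  P^+=[0.3347 -0.1779; -0.1779 0.6736]
step 3: x^-=[1.1702, 0.8300]  P^-=[0.5686 0.0885; 0.0885 0.9036]  H_jac=[0.8156 0.5786]  S=[1.1743]  K=[0.4386; 0.5067]  nu=[-3.4347]  x^+=[-0.3362, -0.9102]  P^+=[0.3428 -0.1724; -0.1724 0.6022]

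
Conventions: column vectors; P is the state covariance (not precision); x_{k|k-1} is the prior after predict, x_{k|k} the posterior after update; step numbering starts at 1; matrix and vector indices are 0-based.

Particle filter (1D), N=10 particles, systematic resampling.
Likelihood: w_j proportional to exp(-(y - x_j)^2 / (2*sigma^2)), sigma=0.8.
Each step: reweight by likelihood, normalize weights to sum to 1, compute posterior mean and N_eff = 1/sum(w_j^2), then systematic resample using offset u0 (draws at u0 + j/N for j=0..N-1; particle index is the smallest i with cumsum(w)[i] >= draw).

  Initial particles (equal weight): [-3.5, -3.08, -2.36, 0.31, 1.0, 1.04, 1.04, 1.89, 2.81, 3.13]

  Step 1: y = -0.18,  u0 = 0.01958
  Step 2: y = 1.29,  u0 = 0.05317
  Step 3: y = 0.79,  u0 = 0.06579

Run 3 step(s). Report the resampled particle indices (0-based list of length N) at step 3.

resampled_idx = [0, 1, 2, 3, 4, 5, 6, 7, 8, 9]

step 1: w=[0.0001, 0.0008, 0.0132, 0.4473, 0.1818, 0.1687, 0.1687, 0.0190, 0.0005, 0.0001]  mean=0.6751  Neff=3.4420  idx=[3, 3, 3, 3, 3, 4, 4, 5, 6, 6]
step 2: w=[0.0666, 0.0666, 0.0666, 0.0666, 0.0666, 0.1321, 0.1321, 0.1343, 0.1343, 0.1343]  mean=0.7864  Neff=8.9956  idx=[0, 2, 3, 5, 5, 6, 7, 8, 8, 9]
step 3: w=[0.0907, 0.0907, 0.0907, 0.1049, 0.1049, 0.1049, 0.1034, 0.1034, 0.1034, 0.1034]  mean=0.8289  Neff=9.9623  idx=[0, 1, 2, 3, 4, 5, 6, 7, 8, 9]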